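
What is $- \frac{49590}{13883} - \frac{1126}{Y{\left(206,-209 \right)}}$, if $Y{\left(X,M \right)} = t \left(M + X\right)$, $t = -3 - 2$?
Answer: $- \frac{16376108}{208245} \approx -78.639$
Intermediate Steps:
$t = -5$
$Y{\left(X,M \right)} = - 5 M - 5 X$ ($Y{\left(X,M \right)} = - 5 \left(M + X\right) = - 5 M - 5 X$)
$- \frac{49590}{13883} - \frac{1126}{Y{\left(206,-209 \right)}} = - \frac{49590}{13883} - \frac{1126}{\left(-5\right) \left(-209\right) - 1030} = \left(-49590\right) \frac{1}{13883} - \frac{1126}{1045 - 1030} = - \frac{49590}{13883} - \frac{1126}{15} = - \frac{16376108}{208245}$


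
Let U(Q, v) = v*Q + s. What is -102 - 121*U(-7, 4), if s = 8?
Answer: 2318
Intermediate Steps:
U(Q, v) = 8 + Q*v (U(Q, v) = v*Q + 8 = Q*v + 8 = 8 + Q*v)
-102 - 121*U(-7, 4) = -102 - 121*(8 - 7*4) = -102 - 121*(8 - 28) = -102 - 121*(-20) = -102 + 2420 = 2318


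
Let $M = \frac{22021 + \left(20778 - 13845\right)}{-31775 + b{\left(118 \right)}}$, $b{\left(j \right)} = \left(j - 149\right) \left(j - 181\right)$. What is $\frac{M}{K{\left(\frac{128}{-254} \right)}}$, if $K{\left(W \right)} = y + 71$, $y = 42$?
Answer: $- \frac{467}{54353} \approx -0.008592$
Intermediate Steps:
$b{\left(j \right)} = \left(-181 + j\right) \left(-149 + j\right)$ ($b{\left(j \right)} = \left(-149 + j\right) \left(-181 + j\right) = \left(-181 + j\right) \left(-149 + j\right)$)
$K{\left(W \right)} = 113$ ($K{\left(W \right)} = 42 + 71 = 113$)
$M = - \frac{467}{481}$ ($M = \frac{22021 + \left(20778 - 13845\right)}{-31775 + \left(26969 + 118^{2} - 38940\right)} = \frac{22021 + 6933}{-31775 + \left(26969 + 13924 - 38940\right)} = \frac{28954}{-31775 + 1953} = \frac{28954}{-29822} = 28954 \left(- \frac{1}{29822}\right) = - \frac{467}{481} \approx -0.97089$)
$\frac{M}{K{\left(\frac{128}{-254} \right)}} = - \frac{467}{481 \cdot 113} = \left(- \frac{467}{481}\right) \frac{1}{113} = - \frac{467}{54353}$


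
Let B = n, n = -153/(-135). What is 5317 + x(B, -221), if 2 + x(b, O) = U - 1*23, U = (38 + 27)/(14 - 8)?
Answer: 31817/6 ≈ 5302.8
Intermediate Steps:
n = 17/15 (n = -153*(-1/135) = 17/15 ≈ 1.1333)
U = 65/6 ≈ 10.833
B = 17/15 ≈ 1.1333
x(b, O) = -85/6 (x(b, O) = -2 + (65/6 - 1*23) = -2 + (65/6 - 23) = -2 - 73/6 = -85/6)
5317 + x(B, -221) = 5317 - 85/6 = 31817/6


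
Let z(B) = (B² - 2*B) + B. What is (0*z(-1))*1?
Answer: 0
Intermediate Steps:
z(B) = B² - B
(0*z(-1))*1 = (0*(-(-1 - 1)))*1 = (0*(-1*(-2)))*1 = (0*2)*1 = 0*1 = 0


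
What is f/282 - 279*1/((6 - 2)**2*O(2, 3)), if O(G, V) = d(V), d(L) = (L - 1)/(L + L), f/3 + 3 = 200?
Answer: -37763/752 ≈ -50.217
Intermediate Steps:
f = 591 (f = -9 + 3*200 = -9 + 600 = 591)
d(L) = (-1 + L)/(2*L) (d(L) = (-1 + L)/((2*L)) = (-1 + L)*(1/(2*L)) = (-1 + L)/(2*L))
O(G, V) = (-1 + V)/(2*V)
f/282 - 279*1/((6 - 2)**2*O(2, 3)) = 591/282 - 279*6/((-1 + 3)*(6 - 2)**2) = 591*(1/282) - 279/(4**2*((1/2)*(1/3)*2)) = 197/94 - 279/(16*(1/3)) = 197/94 - 279/16/3 = 197/94 - 279*3/16 = 197/94 - 837/16 = -37763/752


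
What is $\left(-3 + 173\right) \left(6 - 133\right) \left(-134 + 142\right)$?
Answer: $-172720$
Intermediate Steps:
$\left(-3 + 173\right) \left(6 - 133\right) \left(-134 + 142\right) = 170 \left(\left(-127\right) 8\right) = 170 \left(-1016\right) = -172720$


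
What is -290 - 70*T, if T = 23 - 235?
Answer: 14550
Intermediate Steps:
T = -212
-290 - 70*T = -290 - 70*(-212) = -290 + 14840 = 14550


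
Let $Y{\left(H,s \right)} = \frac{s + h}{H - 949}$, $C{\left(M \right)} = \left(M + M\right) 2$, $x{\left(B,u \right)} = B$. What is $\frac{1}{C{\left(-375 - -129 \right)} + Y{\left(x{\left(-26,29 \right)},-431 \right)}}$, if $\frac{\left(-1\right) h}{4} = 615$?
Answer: $- \frac{975}{956509} \approx -0.0010193$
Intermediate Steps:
$h = -2460$ ($h = \left(-4\right) 615 = -2460$)
$C{\left(M \right)} = 4 M$ ($C{\left(M \right)} = 2 M 2 = 4 M$)
$Y{\left(H,s \right)} = \frac{-2460 + s}{-949 + H}$ ($Y{\left(H,s \right)} = \frac{s - 2460}{H - 949} = \frac{-2460 + s}{-949 + H}$)
$\frac{1}{C{\left(-375 - -129 \right)} + Y{\left(x{\left(-26,29 \right)},-431 \right)}} = \frac{1}{4 \left(-375 - -129\right) + \frac{-2460 - 431}{-949 - 26}} = \frac{1}{4 \left(-375 + 129\right) + \frac{1}{-975} \left(-2891\right)} = \frac{1}{4 \left(-246\right) - - \frac{2891}{975}} = \frac{1}{-984 + \frac{2891}{975}} = \frac{1}{- \frac{956509}{975}} = - \frac{975}{956509}$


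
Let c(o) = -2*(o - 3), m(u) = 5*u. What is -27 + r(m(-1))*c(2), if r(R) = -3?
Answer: -33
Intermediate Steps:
c(o) = 6 - 2*o (c(o) = -2*(-3 + o) = 6 - 2*o)
-27 + r(m(-1))*c(2) = -27 - 3*(6 - 2*2) = -27 - 3*(6 - 4) = -27 - 3*2 = -27 - 6 = -33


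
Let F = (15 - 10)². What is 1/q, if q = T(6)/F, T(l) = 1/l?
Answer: 150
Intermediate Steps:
F = 25 (F = 5² = 25)
q = 1/150 (q = 1/(6*25) = (⅙)*(1/25) = 1/150 ≈ 0.0066667)
1/q = 1/(1/150) = 150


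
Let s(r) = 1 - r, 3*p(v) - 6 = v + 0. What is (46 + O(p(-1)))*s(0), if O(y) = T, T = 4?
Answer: 50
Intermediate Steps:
p(v) = 2 + v/3 (p(v) = 2 + (v + 0)/3 = 2 + v/3)
O(y) = 4
(46 + O(p(-1)))*s(0) = (46 + 4)*(1 - 1*0) = 50*(1 + 0) = 50*1 = 50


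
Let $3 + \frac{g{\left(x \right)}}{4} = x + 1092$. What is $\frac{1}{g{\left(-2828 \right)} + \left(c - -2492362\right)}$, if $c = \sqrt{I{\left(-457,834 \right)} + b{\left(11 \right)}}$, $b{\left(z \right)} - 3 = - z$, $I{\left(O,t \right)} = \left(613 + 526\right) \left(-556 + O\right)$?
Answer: $\frac{2485406}{6177244138651} - \frac{i \sqrt{1153815}}{6177244138651} \approx 4.0235 \cdot 10^{-7} - 1.7389 \cdot 10^{-10} i$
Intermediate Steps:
$I{\left(O,t \right)} = -633284 + 1139 O$ ($I{\left(O,t \right)} = 1139 \left(-556 + O\right) = -633284 + 1139 O$)
$g{\left(x \right)} = 4356 + 4 x$ ($g{\left(x \right)} = -12 + 4 \left(x + 1092\right) = -12 + 4 \left(1092 + x\right) = -12 + \left(4368 + 4 x\right) = 4356 + 4 x$)
$b{\left(z \right)} = 3 - z$
$c = i \sqrt{1153815}$ ($c = \sqrt{\left(-633284 + 1139 \left(-457\right)\right) + \left(3 - 11\right)} = \sqrt{\left(-633284 - 520523\right) + \left(3 - 11\right)} = \sqrt{-1153807 - 8} = \sqrt{-1153815} = i \sqrt{1153815} \approx 1074.2 i$)
$\frac{1}{g{\left(-2828 \right)} + \left(c - -2492362\right)} = \frac{1}{\left(4356 + 4 \left(-2828\right)\right) + \left(i \sqrt{1153815} - -2492362\right)} = \frac{1}{\left(4356 - 11312\right) + \left(i \sqrt{1153815} + 2492362\right)} = \frac{1}{-6956 + \left(2492362 + i \sqrt{1153815}\right)} = \frac{1}{2485406 + i \sqrt{1153815}}$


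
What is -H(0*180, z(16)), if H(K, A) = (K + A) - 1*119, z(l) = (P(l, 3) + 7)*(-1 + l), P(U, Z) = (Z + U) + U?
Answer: -511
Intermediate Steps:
P(U, Z) = Z + 2*U (P(U, Z) = (U + Z) + U = Z + 2*U)
z(l) = (-1 + l)*(10 + 2*l) (z(l) = ((3 + 2*l) + 7)*(-1 + l) = (10 + 2*l)*(-1 + l) = (-1 + l)*(10 + 2*l))
H(K, A) = -119 + A + K (H(K, A) = (A + K) - 119 = -119 + A + K)
-H(0*180, z(16)) = -(-119 + (-10 + 2*16**2 + 8*16) + 0*180) = -(-119 + (-10 + 2*256 + 128) + 0) = -(-119 + (-10 + 512 + 128) + 0) = -(-119 + 630 + 0) = -1*511 = -511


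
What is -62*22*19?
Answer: -25916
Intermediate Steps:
-62*22*19 = -1364*19 = -25916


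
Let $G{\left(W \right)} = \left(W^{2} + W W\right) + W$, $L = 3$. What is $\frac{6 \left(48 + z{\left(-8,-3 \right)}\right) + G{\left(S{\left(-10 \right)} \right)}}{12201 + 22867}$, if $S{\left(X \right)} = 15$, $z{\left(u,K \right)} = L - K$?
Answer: $\frac{789}{35068} \approx 0.022499$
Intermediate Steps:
$z{\left(u,K \right)} = 3 - K$
$G{\left(W \right)} = W + 2 W^{2}$ ($G{\left(W \right)} = \left(W^{2} + W^{2}\right) + W = 2 W^{2} + W = W + 2 W^{2}$)
$\frac{6 \left(48 + z{\left(-8,-3 \right)}\right) + G{\left(S{\left(-10 \right)} \right)}}{12201 + 22867} = \frac{6 \left(48 + \left(3 - -3\right)\right) + 15 \left(1 + 2 \cdot 15\right)}{12201 + 22867} = \frac{6 \left(48 + \left(3 + 3\right)\right) + 15 \left(1 + 30\right)}{35068} = \left(6 \left(48 + 6\right) + 15 \cdot 31\right) \frac{1}{35068} = \left(6 \cdot 54 + 465\right) \frac{1}{35068} = \left(324 + 465\right) \frac{1}{35068} = 789 \cdot \frac{1}{35068} = \frac{789}{35068}$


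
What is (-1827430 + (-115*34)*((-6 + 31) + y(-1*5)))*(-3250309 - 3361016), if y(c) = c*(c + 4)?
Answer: 12857242067250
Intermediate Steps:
y(c) = c*(4 + c)
(-1827430 + (-115*34)*((-6 + 31) + y(-1*5)))*(-3250309 - 3361016) = (-1827430 + (-115*34)*((-6 + 31) + (-1*5)*(4 - 1*5)))*(-3250309 - 3361016) = (-1827430 - 3910*(25 - 5*(4 - 5)))*(-6611325) = (-1827430 - 3910*(25 - 5*(-1)))*(-6611325) = (-1827430 - 3910*(25 + 5))*(-6611325) = (-1827430 - 3910*30)*(-6611325) = (-1827430 - 117300)*(-6611325) = -1944730*(-6611325) = 12857242067250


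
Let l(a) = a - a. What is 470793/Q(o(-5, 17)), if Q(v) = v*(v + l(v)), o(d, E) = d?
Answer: 470793/25 ≈ 18832.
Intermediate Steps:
l(a) = 0
Q(v) = v**2 (Q(v) = v*(v + 0) = v*v = v**2)
470793/Q(o(-5, 17)) = 470793/((-5)**2) = 470793/25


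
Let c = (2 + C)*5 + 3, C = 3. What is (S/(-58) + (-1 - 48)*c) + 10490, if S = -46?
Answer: 264445/29 ≈ 9118.8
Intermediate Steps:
c = 28 (c = (2 + 3)*5 + 3 = 5*5 + 3 = 25 + 3 = 28)
(S/(-58) + (-1 - 48)*c) + 10490 = (-46/(-58) + (-1 - 48)*28) + 10490 = (-46*(-1/58) - 49*28) + 10490 = (23/29 - 1372) + 10490 = -39765/29 + 10490 = 264445/29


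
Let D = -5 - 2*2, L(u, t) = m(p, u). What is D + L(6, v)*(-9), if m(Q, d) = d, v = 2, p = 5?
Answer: -63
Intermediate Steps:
L(u, t) = u
D = -9 (D = -5 - 4 = -9)
D + L(6, v)*(-9) = -9 + 6*(-9) = -9 - 54 = -63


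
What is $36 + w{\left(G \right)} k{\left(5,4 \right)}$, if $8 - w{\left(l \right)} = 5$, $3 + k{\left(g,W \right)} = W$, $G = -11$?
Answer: $39$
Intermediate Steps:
$k{\left(g,W \right)} = -3 + W$
$w{\left(l \right)} = 3$ ($w{\left(l \right)} = 8 - 5 = 3$)
$36 + w{\left(G \right)} k{\left(5,4 \right)} = 36 + 3 \left(-3 + 4\right) = 36 + 3 \cdot 1 = 36 + 3 = 39$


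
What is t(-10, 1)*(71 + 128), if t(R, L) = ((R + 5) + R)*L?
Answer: -2985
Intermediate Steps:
t(R, L) = L*(5 + 2*R) (t(R, L) = ((5 + R) + R)*L = (5 + 2*R)*L = L*(5 + 2*R))
t(-10, 1)*(71 + 128) = (1*(5 + 2*(-10)))*(71 + 128) = (1*(5 - 20))*199 = (1*(-15))*199 = -15*199 = -2985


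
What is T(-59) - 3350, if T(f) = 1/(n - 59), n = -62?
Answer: -405351/121 ≈ -3350.0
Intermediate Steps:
T(f) = -1/121 (T(f) = 1/(-62 - 59) = 1/(-121) = -1/121)
T(-59) - 3350 = -1/121 - 3350 = -405351/121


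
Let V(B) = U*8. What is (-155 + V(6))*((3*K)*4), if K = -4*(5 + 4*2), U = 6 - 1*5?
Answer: 91728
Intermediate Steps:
U = 1 (U = 6 - 5 = 1)
V(B) = 8 (V(B) = 1*8 = 8)
K = -52 (K = -4*(5 + 8) = -4*13 = -52)
(-155 + V(6))*((3*K)*4) = (-155 + 8)*((3*(-52))*4) = -(-22932)*4 = -147*(-624) = 91728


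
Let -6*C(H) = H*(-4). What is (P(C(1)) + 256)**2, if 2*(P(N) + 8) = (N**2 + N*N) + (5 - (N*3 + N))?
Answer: 20187049/324 ≈ 62306.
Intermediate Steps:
C(H) = 2*H/3 (C(H) = -H*(-4)/6 = -(-2)*H/3 = 2*H/3)
P(N) = -11/2 + N**2 - 2*N (P(N) = -8 + ((N**2 + N*N) + (5 - (N*3 + N)))/2 = -8 + ((N**2 + N**2) + (5 - (3*N + N)))/2 = -8 + (2*N**2 + (5 - 4*N))/2 = -8 + (5 - 4*N + 2*N**2)/2 = -8 + (5/2 + N**2 - 2*N) = -11/2 + N**2 - 2*N)
(P(C(1)) + 256)**2 = ((-11/2 + ((2/3)*1)**2 - 4/3) + 256)**2 = ((-11/2 + (2/3)**2 - 2*2/3) + 256)**2 = ((-11/2 + 4/9 - 4/3) + 256)**2 = (-115/18 + 256)**2 = (4493/18)**2 = 20187049/324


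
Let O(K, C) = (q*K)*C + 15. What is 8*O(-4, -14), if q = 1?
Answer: 568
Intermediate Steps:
O(K, C) = 15 + C*K (O(K, C) = (1*K)*C + 15 = K*C + 15 = C*K + 15 = 15 + C*K)
8*O(-4, -14) = 8*(15 - 14*(-4)) = 8*(15 + 56) = 8*71 = 568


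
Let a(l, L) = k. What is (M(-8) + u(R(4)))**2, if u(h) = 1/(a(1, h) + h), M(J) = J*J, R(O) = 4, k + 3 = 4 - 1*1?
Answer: 66049/16 ≈ 4128.1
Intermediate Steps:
k = 0 (k = -3 + (4 - 1*1) = -3 + (4 - 1) = -3 + 3 = 0)
a(l, L) = 0
M(J) = J**2
u(h) = 1/h (u(h) = 1/(0 + h) = 1/h)
(M(-8) + u(R(4)))**2 = ((-8)**2 + 1/4)**2 = (64 + 1/4)**2 = (257/4)**2 = 66049/16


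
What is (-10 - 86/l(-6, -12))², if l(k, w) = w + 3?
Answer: 16/81 ≈ 0.19753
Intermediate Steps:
l(k, w) = 3 + w
(-10 - 86/l(-6, -12))² = (-10 - 86/(3 - 12))² = (-10 - 86/(-9))² = (-10 - 86*(-⅑))² = (-10 + 86/9)² = (-4/9)² = 16/81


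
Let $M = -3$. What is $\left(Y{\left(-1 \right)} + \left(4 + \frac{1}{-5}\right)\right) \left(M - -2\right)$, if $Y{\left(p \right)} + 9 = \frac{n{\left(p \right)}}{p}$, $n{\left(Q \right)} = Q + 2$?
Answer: $\frac{31}{5} \approx 6.2$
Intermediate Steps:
$n{\left(Q \right)} = 2 + Q$
$Y{\left(p \right)} = -9 + \frac{2 + p}{p}$
$\left(Y{\left(-1 \right)} + \left(4 + \frac{1}{-5}\right)\right) \left(M - -2\right) = \left(\left(-8 + \frac{2}{-1}\right) + \left(4 + \frac{1}{-5}\right)\right) \left(-3 - -2\right) = \left(\left(-8 + 2 \left(-1\right)\right) + \left(4 - \frac{1}{5}\right)\right) \left(-3 + 2\right) = \left(\left(-8 - 2\right) + \frac{19}{5}\right) \left(-1\right) = \left(-10 + \frac{19}{5}\right) \left(-1\right) = \left(- \frac{31}{5}\right) \left(-1\right) = \frac{31}{5}$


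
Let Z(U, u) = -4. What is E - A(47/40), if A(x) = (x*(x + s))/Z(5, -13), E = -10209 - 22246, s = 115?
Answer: -207493591/6400 ≈ -32421.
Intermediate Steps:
E = -32455
A(x) = -x*(115 + x)/4 (A(x) = (x*(x + 115))/(-4) = (x*(115 + x))*(-¼) = -x*(115 + x)/4)
E - A(47/40) = -32455 - (-1)*47/40*(115 + 47/40)/4 = -32455 - (-1)*47*(1/40)*(115 + 47*(1/40))/4 = -32455 - (-1)*47*(115 + 47/40)/(4*40) = -32455 - (-1)*47*4647/(4*40*40) = -32455 - 1*(-218409/6400) = -32455 + 218409/6400 = -207493591/6400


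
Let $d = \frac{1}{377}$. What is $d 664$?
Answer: $\frac{664}{377} \approx 1.7613$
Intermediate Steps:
$d = \frac{1}{377} \approx 0.0026525$
$d 664 = \frac{1}{377} \cdot 664 = \frac{664}{377}$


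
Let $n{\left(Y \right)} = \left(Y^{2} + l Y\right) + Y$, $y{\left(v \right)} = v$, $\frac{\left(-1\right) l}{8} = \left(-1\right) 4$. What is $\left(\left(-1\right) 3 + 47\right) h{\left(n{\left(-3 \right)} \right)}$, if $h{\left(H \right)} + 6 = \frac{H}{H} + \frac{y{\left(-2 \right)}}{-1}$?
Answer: $-132$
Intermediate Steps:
$l = 32$ ($l = - 8 \left(\left(-1\right) 4\right) = \left(-8\right) \left(-4\right) = 32$)
$n{\left(Y \right)} = Y^{2} + 33 Y$ ($n{\left(Y \right)} = \left(Y^{2} + 32 Y\right) + Y = Y^{2} + 33 Y$)
$h{\left(H \right)} = -3$ ($h{\left(H \right)} = -6 + \left(\frac{H}{H} - \frac{2}{-1}\right) = -6 + \left(1 - -2\right) = -6 + \left(1 + 2\right) = -6 + 3 = -3$)
$\left(\left(-1\right) 3 + 47\right) h{\left(n{\left(-3 \right)} \right)} = \left(\left(-1\right) 3 + 47\right) \left(-3\right) = \left(-3 + 47\right) \left(-3\right) = 44 \left(-3\right) = -132$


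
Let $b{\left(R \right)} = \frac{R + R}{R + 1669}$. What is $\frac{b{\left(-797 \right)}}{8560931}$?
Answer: $- \frac{797}{3732565916} \approx -2.1353 \cdot 10^{-7}$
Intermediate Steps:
$b{\left(R \right)} = \frac{2 R}{1669 + R}$
$\frac{b{\left(-797 \right)}}{8560931} = \frac{2 \left(-797\right) \frac{1}{1669 - 797}}{8560931} = 2 \left(-797\right) \frac{1}{872} \cdot \frac{1}{8560931} = \left(- \frac{797}{436}\right) \frac{1}{8560931} = - \frac{797}{3732565916}$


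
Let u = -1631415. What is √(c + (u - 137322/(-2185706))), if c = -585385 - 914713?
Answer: 2*I*√935013144979759646/1092853 ≈ 1769.6*I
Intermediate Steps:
c = -1500098
√(c + (u - 137322/(-2185706))) = √(-1500098 + (-1631415 - 137322/(-2185706))) = √(-1500098 + (-1631415 - 137322*(-1/2185706))) = √(-1500098 + (-1631415 + 68661/1092853)) = √(-1500098 - 1782896708334/1092853) = √(-3422283307928/1092853) = 2*I*√935013144979759646/1092853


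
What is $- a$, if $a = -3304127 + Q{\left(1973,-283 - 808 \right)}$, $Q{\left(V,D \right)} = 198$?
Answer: $3303929$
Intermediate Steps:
$a = -3303929$ ($a = -3304127 + 198 = -3303929$)
$- a = \left(-1\right) \left(-3303929\right) = 3303929$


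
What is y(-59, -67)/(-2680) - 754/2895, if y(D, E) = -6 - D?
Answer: -434831/1551720 ≈ -0.28023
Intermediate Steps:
y(-59, -67)/(-2680) - 754/2895 = (-6 - 1*(-59))/(-2680) - 754/2895 = (-6 + 59)*(-1/2680) - 754*1/2895 = 53*(-1/2680) - 754/2895 = -53/2680 - 754/2895 = -434831/1551720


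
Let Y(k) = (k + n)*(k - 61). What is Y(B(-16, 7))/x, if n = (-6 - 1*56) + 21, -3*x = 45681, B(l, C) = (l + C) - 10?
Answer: -4800/15227 ≈ -0.31523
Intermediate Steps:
B(l, C) = -10 + C + l (B(l, C) = (C + l) - 10 = -10 + C + l)
x = -15227 (x = -⅓*45681 = -15227)
n = -41 (n = (-6 - 56) + 21 = -62 + 21 = -41)
Y(k) = (-61 + k)*(-41 + k) (Y(k) = (k - 41)*(k - 61) = (-41 + k)*(-61 + k) = (-61 + k)*(-41 + k))
Y(B(-16, 7))/x = (2501 + (-10 + 7 - 16)² - 102*(-10 + 7 - 16))/(-15227) = (2501 + (-19)² - 102*(-19))*(-1/15227) = (2501 + 361 + 1938)*(-1/15227) = 4800*(-1/15227) = -4800/15227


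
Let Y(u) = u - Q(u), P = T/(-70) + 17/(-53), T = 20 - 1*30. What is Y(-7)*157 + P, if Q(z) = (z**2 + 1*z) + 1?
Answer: -2912416/371 ≈ -7850.2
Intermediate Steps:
T = -10 (T = 20 - 30 = -10)
Q(z) = 1 + z + z**2 (Q(z) = (z**2 + z) + 1 = (z + z**2) + 1 = 1 + z + z**2)
P = -66/371 (P = -10/(-70) + 17/(-53) = -10*(-1/70) + 17*(-1/53) = 1/7 - 17/53 = -66/371 ≈ -0.17790)
Y(u) = -1 - u**2 (Y(u) = u - (1 + u + u**2) = u + (-1 - u - u**2) = -1 - u**2)
Y(-7)*157 + P = (-1 - 1*(-7)**2)*157 - 66/371 = (-1 - 1*49)*157 - 66/371 = (-1 - 49)*157 - 66/371 = -50*157 - 66/371 = -7850 - 66/371 = -2912416/371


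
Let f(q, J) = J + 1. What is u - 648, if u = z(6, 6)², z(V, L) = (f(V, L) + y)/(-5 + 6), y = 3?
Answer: -548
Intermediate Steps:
f(q, J) = 1 + J
z(V, L) = 4 + L (z(V, L) = ((1 + L) + 3)/(-5 + 6) = (4 + L)/1 = (4 + L)*1 = 4 + L)
u = 100 (u = (4 + 6)² = 10² = 100)
u - 648 = 100 - 648 = -548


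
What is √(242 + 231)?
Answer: √473 ≈ 21.749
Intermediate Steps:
√(242 + 231) = √473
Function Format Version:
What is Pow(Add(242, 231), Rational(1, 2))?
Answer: Pow(473, Rational(1, 2)) ≈ 21.749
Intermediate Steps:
Pow(Add(242, 231), Rational(1, 2)) = Pow(473, Rational(1, 2))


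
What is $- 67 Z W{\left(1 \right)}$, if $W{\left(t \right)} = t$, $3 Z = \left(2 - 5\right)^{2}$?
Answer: $-201$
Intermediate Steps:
$Z = 3$ ($Z = \frac{\left(2 - 5\right)^{2}}{3} = \frac{\left(-3\right)^{2}}{3} = \frac{1}{3} \cdot 9 = 3$)
$- 67 Z W{\left(1 \right)} = \left(-67\right) 3 \cdot 1 = \left(-201\right) 1 = -201$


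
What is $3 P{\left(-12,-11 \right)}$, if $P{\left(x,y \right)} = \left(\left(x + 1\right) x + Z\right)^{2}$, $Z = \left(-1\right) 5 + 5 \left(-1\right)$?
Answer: $44652$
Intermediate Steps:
$Z = -10$ ($Z = -5 - 5 = -10$)
$P{\left(x,y \right)} = \left(-10 + x \left(1 + x\right)\right)^{2}$ ($P{\left(x,y \right)} = \left(\left(x + 1\right) x - 10\right)^{2} = \left(\left(1 + x\right) x - 10\right)^{2} = \left(x \left(1 + x\right) - 10\right)^{2} = \left(-10 + x \left(1 + x\right)\right)^{2}$)
$3 P{\left(-12,-11 \right)} = 3 \left(-10 - 12 + \left(-12\right)^{2}\right)^{2} = 3 \left(-10 - 12 + 144\right)^{2} = 3 \cdot 122^{2} = 3 \cdot 14884 = 44652$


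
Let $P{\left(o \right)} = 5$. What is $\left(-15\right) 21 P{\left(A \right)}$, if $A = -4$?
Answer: $-1575$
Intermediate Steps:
$\left(-15\right) 21 P{\left(A \right)} = \left(-15\right) 21 \cdot 5 = \left(-315\right) 5 = -1575$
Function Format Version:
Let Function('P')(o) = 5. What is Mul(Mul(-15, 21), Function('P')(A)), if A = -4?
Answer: -1575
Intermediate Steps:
Mul(Mul(-15, 21), Function('P')(A)) = Mul(Mul(-15, 21), 5) = Mul(-315, 5) = -1575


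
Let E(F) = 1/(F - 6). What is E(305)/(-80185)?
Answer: -1/23975315 ≈ -4.1710e-8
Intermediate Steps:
E(F) = 1/(-6 + F)
E(305)/(-80185) = 1/((-6 + 305)*(-80185)) = -1/80185/299 = (1/299)*(-1/80185) = -1/23975315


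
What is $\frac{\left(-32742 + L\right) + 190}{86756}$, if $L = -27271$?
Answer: $- \frac{2601}{3772} \approx -0.68955$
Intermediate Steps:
$\frac{\left(-32742 + L\right) + 190}{86756} = \frac{\left(-32742 - 27271\right) + 190}{86756} = \left(-60013 + 190\right) \frac{1}{86756} = \left(-59823\right) \frac{1}{86756} = - \frac{2601}{3772}$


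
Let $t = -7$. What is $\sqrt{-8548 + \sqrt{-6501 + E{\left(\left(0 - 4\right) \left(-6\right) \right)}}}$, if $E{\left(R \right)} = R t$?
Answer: $\sqrt{-8548 + 3 i \sqrt{741}} \approx 0.4416 + 92.456 i$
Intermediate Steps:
$E{\left(R \right)} = - 7 R$ ($E{\left(R \right)} = R \left(-7\right) = - 7 R$)
$\sqrt{-8548 + \sqrt{-6501 + E{\left(\left(0 - 4\right) \left(-6\right) \right)}}} = \sqrt{-8548 + \sqrt{-6501 - 7 \left(0 - 4\right) \left(-6\right)}} = \sqrt{-8548 + \sqrt{-6501 - 7 \left(\left(-4\right) \left(-6\right)\right)}} = \sqrt{-8548 + \sqrt{-6501 - 168}} = \sqrt{-8548 + \sqrt{-6669}} = \sqrt{-8548 + 3 i \sqrt{741}}$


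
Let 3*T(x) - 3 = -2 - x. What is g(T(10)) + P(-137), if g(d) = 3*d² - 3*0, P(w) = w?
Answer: -110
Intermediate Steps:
T(x) = ⅓ - x/3 (T(x) = 1 + (-2 - x)/3 = 1 + (-⅔ - x/3) = ⅓ - x/3)
g(d) = 3*d² (g(d) = 3*d² + 0 = 3*d²)
g(T(10)) + P(-137) = 3*(⅓ - ⅓*10)² - 137 = 3*(⅓ - 10/3)² - 137 = 3*(-3)² - 137 = 3*9 - 137 = 27 - 137 = -110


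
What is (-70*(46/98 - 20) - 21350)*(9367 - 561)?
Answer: -175969040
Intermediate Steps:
(-70*(46/98 - 20) - 21350)*(9367 - 561) = (-70*(46*(1/98) - 20) - 21350)*8806 = (-70*(23/49 - 20) - 21350)*8806 = (-70*(-957/49) - 21350)*8806 = (9570/7 - 21350)*8806 = -139880/7*8806 = -175969040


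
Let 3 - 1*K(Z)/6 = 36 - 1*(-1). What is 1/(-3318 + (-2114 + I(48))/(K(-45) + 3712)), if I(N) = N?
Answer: -1754/5820805 ≈ -0.00030133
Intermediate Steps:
K(Z) = -204 (K(Z) = 18 - 6*(36 - 1*(-1)) = 18 - 6*(36 + 1) = 18 - 6*37 = 18 - 222 = -204)
1/(-3318 + (-2114 + I(48))/(K(-45) + 3712)) = 1/(-3318 + (-2114 + 48)/(-204 + 3712)) = 1/(-3318 - 2066/3508) = 1/(-3318 - 2066*1/3508) = 1/(-3318 - 1033/1754) = 1/(-5820805/1754) = -1754/5820805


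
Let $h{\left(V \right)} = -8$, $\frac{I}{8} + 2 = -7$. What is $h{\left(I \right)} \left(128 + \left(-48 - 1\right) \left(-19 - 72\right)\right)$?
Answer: $-36696$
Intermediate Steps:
$I = -72$ ($I = -16 + 8 \left(-7\right) = -16 - 56 = -72$)
$h{\left(I \right)} \left(128 + \left(-48 - 1\right) \left(-19 - 72\right)\right) = - 8 \left(128 + \left(-48 - 1\right) \left(-19 - 72\right)\right) = - 8 \left(128 - -4459\right) = - 8 \left(128 + 4459\right) = \left(-8\right) 4587 = -36696$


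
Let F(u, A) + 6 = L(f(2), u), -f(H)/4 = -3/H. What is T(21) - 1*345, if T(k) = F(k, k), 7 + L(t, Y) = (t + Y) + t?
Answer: -325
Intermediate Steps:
f(H) = 12/H (f(H) = -(-12)/H = 12/H)
L(t, Y) = -7 + Y + 2*t (L(t, Y) = -7 + ((t + Y) + t) = -7 + ((Y + t) + t) = -7 + (Y + 2*t) = -7 + Y + 2*t)
F(u, A) = -1 + u (F(u, A) = -6 + (-7 + u + 2*(12/2)) = -6 + (-7 + u + 2*(12*(1/2))) = -6 + (-7 + u + 2*6) = -6 + (-7 + u + 12) = -6 + (5 + u) = -1 + u)
T(k) = -1 + k
T(21) - 1*345 = (-1 + 21) - 1*345 = 20 - 345 = -325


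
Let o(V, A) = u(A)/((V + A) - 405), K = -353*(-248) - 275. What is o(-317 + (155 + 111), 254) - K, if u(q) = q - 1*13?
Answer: -17628579/202 ≈ -87270.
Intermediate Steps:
u(q) = -13 + q (u(q) = q - 13 = -13 + q)
K = 87269 (K = 87544 - 275 = 87269)
o(V, A) = (-13 + A)/(-405 + A + V) (o(V, A) = (-13 + A)/((V + A) - 405) = (-13 + A)/((A + V) - 405) = (-13 + A)/(-405 + A + V))
o(-317 + (155 + 111), 254) - K = (-13 + 254)/(-405 + 254 + (-317 + (155 + 111))) - 1*87269 = 241/(-405 + 254 + (-317 + 266)) - 87269 = 241/(-405 + 254 - 51) - 87269 = 241/(-202) - 87269 = -1/202*241 - 87269 = -241/202 - 87269 = -17628579/202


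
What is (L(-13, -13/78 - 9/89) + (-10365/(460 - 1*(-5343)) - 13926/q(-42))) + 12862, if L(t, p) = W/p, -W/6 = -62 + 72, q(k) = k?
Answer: 1590407730/118547 ≈ 13416.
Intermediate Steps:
W = -60 (W = -6*(-62 + 72) = -6*10 = -60)
L(t, p) = -60/p
(L(-13, -13/78 - 9/89) + (-10365/(460 - 1*(-5343)) - 13926/q(-42))) + 12862 = (-60/(-13/78 - 9/89) + (-10365/(460 - 1*(-5343)) - 13926/(-42))) + 12862 = (-60/(-13*1/78 - 9*1/89) + (-10365/(460 + 5343) - 13926*(-1/42))) + 12862 = (-60/(-⅙ - 9/89) + (-10365/5803 + 2321/7)) + 12862 = (-60/(-143/534) + (-10365*1/5803 + 2321/7)) + 12862 = (-60*(-534/143) + (-10365/5803 + 2321/7)) + 12862 = (32040/143 + 273392/829) + 12862 = 65656216/118547 + 12862 = 1590407730/118547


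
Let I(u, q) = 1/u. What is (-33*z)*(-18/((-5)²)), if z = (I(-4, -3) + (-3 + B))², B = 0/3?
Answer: 50193/200 ≈ 250.97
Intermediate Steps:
B = 0 (B = 0*(⅓) = 0)
z = 169/16 (z = (1/(-4) + (-3 + 0))² = (-¼ - 3)² = (-13/4)² = 169/16 ≈ 10.563)
(-33*z)*(-18/((-5)²)) = (-33*169/16)*(-18/((-5)²)) = -(-50193)/(8*25) = -5577/16*(-18/25) = 50193/200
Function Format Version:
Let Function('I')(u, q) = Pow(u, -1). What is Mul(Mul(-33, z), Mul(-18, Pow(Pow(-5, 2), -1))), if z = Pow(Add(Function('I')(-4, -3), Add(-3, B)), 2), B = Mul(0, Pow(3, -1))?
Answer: Rational(50193, 200) ≈ 250.97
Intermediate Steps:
B = 0 (B = Mul(0, Rational(1, 3)) = 0)
z = Rational(169, 16) (z = Pow(Add(Pow(-4, -1), Add(-3, 0)), 2) = Pow(Add(Rational(-1, 4), -3), 2) = Pow(Rational(-13, 4), 2) = Rational(169, 16) ≈ 10.563)
Mul(Mul(-33, z), Mul(-18, Pow(Pow(-5, 2), -1))) = Mul(Mul(-33, Rational(169, 16)), Mul(-18, Pow(Pow(-5, 2), -1))) = Mul(Rational(-5577, 16), Mul(-18, Pow(25, -1))) = Mul(Rational(-5577, 16), Mul(-18, Rational(1, 25))) = Mul(Rational(-5577, 16), Rational(-18, 25)) = Rational(50193, 200)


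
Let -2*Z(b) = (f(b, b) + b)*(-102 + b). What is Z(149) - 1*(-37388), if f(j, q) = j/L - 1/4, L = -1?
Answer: 299151/8 ≈ 37394.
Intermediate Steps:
f(j, q) = -¼ - j (f(j, q) = j/(-1) - 1/4 = j*(-1) - 1*¼ = -j - ¼ = -¼ - j)
Z(b) = -51/4 + b/8 (Z(b) = -((-¼ - b) + b)*(-102 + b)/2 = -(-1)*(-102 + b)/8 = -(51/2 - b/4)/2 = -51/4 + b/8)
Z(149) - 1*(-37388) = (-51/4 + (⅛)*149) - 1*(-37388) = (-51/4 + 149/8) + 37388 = 47/8 + 37388 = 299151/8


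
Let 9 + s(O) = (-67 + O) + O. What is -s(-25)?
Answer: 126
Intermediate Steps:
s(O) = -76 + 2*O (s(O) = -9 + ((-67 + O) + O) = -9 + (-67 + 2*O) = -76 + 2*O)
-s(-25) = -(-76 + 2*(-25)) = -(-76 - 50) = -1*(-126) = 126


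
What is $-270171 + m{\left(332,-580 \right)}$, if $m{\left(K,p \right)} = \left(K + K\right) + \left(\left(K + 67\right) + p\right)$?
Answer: $-269688$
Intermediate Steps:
$m{\left(K,p \right)} = 67 + p + 3 K$ ($m{\left(K,p \right)} = 2 K + \left(\left(67 + K\right) + p\right) = 2 K + \left(67 + K + p\right) = 67 + p + 3 K$)
$-270171 + m{\left(332,-580 \right)} = -270171 + \left(67 - 580 + 3 \cdot 332\right) = -270171 + \left(67 - 580 + 996\right) = -270171 + 483 = -269688$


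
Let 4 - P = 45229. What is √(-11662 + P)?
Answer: I*√56887 ≈ 238.51*I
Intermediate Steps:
P = -45225 (P = 4 - 1*45229 = 4 - 45229 = -45225)
√(-11662 + P) = √(-11662 - 45225) = √(-56887) = I*√56887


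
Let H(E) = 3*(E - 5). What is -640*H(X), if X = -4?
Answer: 17280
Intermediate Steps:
H(E) = -15 + 3*E (H(E) = 3*(-5 + E) = -15 + 3*E)
-640*H(X) = -640*(-15 + 3*(-4)) = -640*(-15 - 12) = -640*(-27) = 17280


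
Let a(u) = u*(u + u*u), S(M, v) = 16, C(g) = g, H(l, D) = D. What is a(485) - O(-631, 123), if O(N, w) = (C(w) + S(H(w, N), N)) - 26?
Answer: 114319237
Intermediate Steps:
a(u) = u*(u + u²)
O(N, w) = -10 + w (O(N, w) = (w + 16) - 26 = (16 + w) - 26 = -10 + w)
a(485) - O(-631, 123) = 485²*(1 + 485) - (-10 + 123) = 235225*486 - 1*113 = 114319350 - 113 = 114319237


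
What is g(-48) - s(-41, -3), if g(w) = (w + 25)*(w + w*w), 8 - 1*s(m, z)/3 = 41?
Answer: -51789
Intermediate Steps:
s(m, z) = -99 (s(m, z) = 24 - 3*41 = 24 - 123 = -99)
g(w) = (25 + w)*(w + w**2)
g(-48) - s(-41, -3) = -48*(25 + (-48)**2 + 26*(-48)) - 1*(-99) = -48*(25 + 2304 - 1248) + 99 = -48*1081 + 99 = -51888 + 99 = -51789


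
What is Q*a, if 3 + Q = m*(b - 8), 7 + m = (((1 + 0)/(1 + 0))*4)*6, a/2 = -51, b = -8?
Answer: 28050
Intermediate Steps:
a = -102 (a = 2*(-51) = -102)
m = 17 (m = -7 + (((1 + 0)/(1 + 0))*4)*6 = -7 + ((1/1)*4)*6 = -7 + ((1*1)*4)*6 = -7 + (1*4)*6 = -7 + 4*6 = -7 + 24 = 17)
Q = -275 (Q = -3 + 17*(-8 - 8) = -3 + 17*(-16) = -3 - 272 = -275)
Q*a = -275*(-102) = 28050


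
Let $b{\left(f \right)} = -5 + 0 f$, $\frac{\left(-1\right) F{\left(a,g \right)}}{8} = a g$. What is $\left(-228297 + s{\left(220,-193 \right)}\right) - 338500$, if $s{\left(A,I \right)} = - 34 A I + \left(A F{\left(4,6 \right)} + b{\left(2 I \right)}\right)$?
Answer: $834598$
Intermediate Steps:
$F{\left(a,g \right)} = - 8 a g$
$b{\left(f \right)} = -5$ ($b{\left(f \right)} = -5 + 0 = -5$)
$s{\left(A,I \right)} = -5 - 192 A - 34 A I$ ($s{\left(A,I \right)} = - 34 A I + \left(A \left(\left(-8\right) 4 \cdot 6\right) - 5\right) = - 34 A I + \left(A \left(-192\right) - 5\right) = - 34 A I - \left(5 + 192 A\right) = -5 - 192 A - 34 A I$)
$\left(-228297 + s{\left(220,-193 \right)}\right) - 338500 = \left(-228297 - \left(42245 - 1443640\right)\right) - 338500 = \left(-228297 - -1401395\right) - 338500 = \left(-228297 + 1401395\right) - 338500 = 1173098 - 338500 = 834598$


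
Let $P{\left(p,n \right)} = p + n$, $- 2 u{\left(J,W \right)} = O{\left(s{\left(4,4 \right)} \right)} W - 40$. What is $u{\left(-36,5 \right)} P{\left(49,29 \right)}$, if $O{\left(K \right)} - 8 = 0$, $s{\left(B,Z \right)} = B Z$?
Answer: $0$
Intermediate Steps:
$O{\left(K \right)} = 8$ ($O{\left(K \right)} = 8 + 0 = 8$)
$u{\left(J,W \right)} = 20 - 4 W$ ($u{\left(J,W \right)} = - \frac{8 W - 40}{2} = - \frac{-40 + 8 W}{2} = 20 - 4 W$)
$P{\left(p,n \right)} = n + p$
$u{\left(-36,5 \right)} P{\left(49,29 \right)} = \left(20 - 20\right) \left(29 + 49\right) = \left(20 - 20\right) 78 = 0 \cdot 78 = 0$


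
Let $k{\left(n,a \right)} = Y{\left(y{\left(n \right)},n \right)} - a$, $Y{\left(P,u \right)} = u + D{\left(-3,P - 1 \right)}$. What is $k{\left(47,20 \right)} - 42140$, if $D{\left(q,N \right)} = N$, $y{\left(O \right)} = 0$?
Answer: $-42114$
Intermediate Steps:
$Y{\left(P,u \right)} = -1 + P + u$ ($Y{\left(P,u \right)} = u + \left(P - 1\right) = u + \left(-1 + P\right) = -1 + P + u$)
$k{\left(n,a \right)} = -1 + n - a$ ($k{\left(n,a \right)} = \left(-1 + 0 + n\right) - a = \left(-1 + n\right) - a = -1 + n - a$)
$k{\left(47,20 \right)} - 42140 = \left(-1 + 47 - 20\right) - 42140 = 26 - 42140 = -42114$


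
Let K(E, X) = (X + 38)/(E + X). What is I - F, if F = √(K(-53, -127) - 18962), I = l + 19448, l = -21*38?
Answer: 18650 - I*√17065355/30 ≈ 18650.0 - 137.7*I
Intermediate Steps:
l = -798
K(E, X) = (38 + X)/(E + X)
I = 18650 (I = -798 + 19448 = 18650)
F = I*√17065355/30 (F = √((38 - 127)/(-53 - 127) - 18962) = √(-89/(-180) - 18962) = √(-1/180*(-89) - 18962) = √(89/180 - 18962) = √(-3413071/180) = I*√17065355/30 ≈ 137.7*I)
I - F = 18650 - I*√17065355/30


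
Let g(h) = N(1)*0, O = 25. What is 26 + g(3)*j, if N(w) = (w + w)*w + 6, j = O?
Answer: 26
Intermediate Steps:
j = 25
N(w) = 6 + 2*w² (N(w) = (2*w)*w + 6 = 2*w² + 6 = 6 + 2*w²)
g(h) = 0 (g(h) = (6 + 2*1²)*0 = (6 + 2*1)*0 = (6 + 2)*0 = 8*0 = 0)
26 + g(3)*j = 26 + 0*25 = 26 + 0 = 26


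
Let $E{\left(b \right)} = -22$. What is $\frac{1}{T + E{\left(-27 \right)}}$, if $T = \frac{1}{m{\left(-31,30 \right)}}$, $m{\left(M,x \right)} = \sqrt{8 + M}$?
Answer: $- \frac{506}{11133} + \frac{i \sqrt{23}}{11133} \approx -0.04545 + 0.00043078 i$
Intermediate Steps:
$T = - \frac{i \sqrt{23}}{23}$ ($T = \frac{1}{\sqrt{8 - 31}} = \frac{1}{\sqrt{-23}} = \frac{1}{i \sqrt{23}} = - \frac{i \sqrt{23}}{23} \approx - 0.20851 i$)
$\frac{1}{T + E{\left(-27 \right)}} = \frac{1}{- \frac{i \sqrt{23}}{23} - 22} = \frac{1}{-22 - \frac{i \sqrt{23}}{23}}$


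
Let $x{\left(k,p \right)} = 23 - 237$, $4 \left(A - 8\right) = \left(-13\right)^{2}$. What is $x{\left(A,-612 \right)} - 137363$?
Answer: $-137577$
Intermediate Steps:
$A = \frac{201}{4}$ ($A = 8 + \frac{\left(-13\right)^{2}}{4} = 8 + \frac{1}{4} \cdot 169 = 8 + \frac{169}{4} = \frac{201}{4} \approx 50.25$)
$x{\left(k,p \right)} = -214$ ($x{\left(k,p \right)} = 23 - 237 = -214$)
$x{\left(A,-612 \right)} - 137363 = -214 - 137363 = -137577$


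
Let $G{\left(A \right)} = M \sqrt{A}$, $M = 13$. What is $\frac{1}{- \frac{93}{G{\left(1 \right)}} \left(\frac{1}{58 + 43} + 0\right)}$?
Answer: $- \frac{1313}{93} \approx -14.118$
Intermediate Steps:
$G{\left(A \right)} = 13 \sqrt{A}$
$\frac{1}{- \frac{93}{G{\left(1 \right)}} \left(\frac{1}{58 + 43} + 0\right)} = \frac{1}{- \frac{93}{13 \sqrt{1}} \left(\frac{1}{58 + 43} + 0\right)} = \frac{1}{- \frac{93}{13 \cdot 1} \left(\frac{1}{101} + 0\right)} = \frac{1}{- \frac{93}{13} \left(\frac{1}{101} + 0\right)} = \frac{1}{\left(-93\right) \frac{1}{13} \cdot \frac{1}{101}} = \frac{1}{\left(- \frac{93}{13}\right) \frac{1}{101}} = \frac{1}{- \frac{93}{1313}} = - \frac{1313}{93}$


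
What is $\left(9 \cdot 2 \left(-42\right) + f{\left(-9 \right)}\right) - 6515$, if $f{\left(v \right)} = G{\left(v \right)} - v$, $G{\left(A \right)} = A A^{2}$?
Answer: $-7991$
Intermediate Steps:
$G{\left(A \right)} = A^{3}$
$f{\left(v \right)} = v^{3} - v$
$\left(9 \cdot 2 \left(-42\right) + f{\left(-9 \right)}\right) - 6515 = \left(9 \cdot 2 \left(-42\right) + \left(\left(-9\right)^{3} - -9\right)\right) - 6515 = \left(18 \left(-42\right) + \left(-729 + 9\right)\right) - 6515 = \left(-756 - 720\right) - 6515 = -1476 - 6515 = -7991$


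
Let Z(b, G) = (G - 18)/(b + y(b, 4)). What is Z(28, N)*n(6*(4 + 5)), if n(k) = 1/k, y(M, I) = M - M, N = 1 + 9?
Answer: -1/189 ≈ -0.0052910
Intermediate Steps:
N = 10
y(M, I) = 0
Z(b, G) = (-18 + G)/b (Z(b, G) = (G - 18)/(b + 0) = (-18 + G)/b)
Z(28, N)*n(6*(4 + 5)) = ((-18 + 10)/28)/((6*(4 + 5))) = ((1/28)*(-8))/((6*9)) = -2/7/54 = -2/7*1/54 = -1/189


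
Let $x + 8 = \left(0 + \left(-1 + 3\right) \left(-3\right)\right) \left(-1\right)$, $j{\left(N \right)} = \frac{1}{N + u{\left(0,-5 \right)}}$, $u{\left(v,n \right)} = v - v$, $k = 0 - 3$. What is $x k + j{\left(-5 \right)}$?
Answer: $\frac{29}{5} \approx 5.8$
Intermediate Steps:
$k = -3$ ($k = 0 - 3 = -3$)
$u{\left(v,n \right)} = 0$
$j{\left(N \right)} = \frac{1}{N}$ ($j{\left(N \right)} = \frac{1}{N + 0} = \frac{1}{N}$)
$x = -2$ ($x = -8 + \left(0 + \left(-1 + 3\right) \left(-3\right)\right) \left(-1\right) = -8 + \left(0 + 2 \left(-3\right)\right) \left(-1\right) = -8 + \left(0 - 6\right) \left(-1\right) = -8 - -6 = -8 + 6 = -2$)
$x k + j{\left(-5 \right)} = \left(-2\right) \left(-3\right) + \frac{1}{-5} = 6 - \frac{1}{5} = \frac{29}{5}$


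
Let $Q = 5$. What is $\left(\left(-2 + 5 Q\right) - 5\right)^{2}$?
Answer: $324$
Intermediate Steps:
$\left(\left(-2 + 5 Q\right) - 5\right)^{2} = \left(\left(-2 + 5 \cdot 5\right) - 5\right)^{2} = \left(\left(-2 + 25\right) - 5\right)^{2} = \left(23 - 5\right)^{2} = 18^{2} = 324$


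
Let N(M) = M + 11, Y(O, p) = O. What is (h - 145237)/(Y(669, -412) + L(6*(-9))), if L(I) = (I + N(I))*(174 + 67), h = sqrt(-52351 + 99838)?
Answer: 145237/22708 - sqrt(47487)/22708 ≈ 6.3863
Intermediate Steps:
h = sqrt(47487) ≈ 217.92
N(M) = 11 + M
L(I) = 2651 + 482*I (L(I) = (I + (11 + I))*(174 + 67) = (11 + 2*I)*241 = 2651 + 482*I)
(h - 145237)/(Y(669, -412) + L(6*(-9))) = (sqrt(47487) - 145237)/(669 + (2651 + 482*(6*(-9)))) = (-145237 + sqrt(47487))/(669 + (2651 + 482*(-54))) = (-145237 + sqrt(47487))/(669 + (2651 - 26028)) = (-145237 + sqrt(47487))/(669 - 23377) = (-145237 + sqrt(47487))/(-22708) = (-145237 + sqrt(47487))*(-1/22708) = 145237/22708 - sqrt(47487)/22708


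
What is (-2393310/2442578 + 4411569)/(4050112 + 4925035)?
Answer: 5387799495786/10961248304483 ≈ 0.49153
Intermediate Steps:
(-2393310/2442578 + 4411569)/(4050112 + 4925035) = (-2393310*1/2442578 + 4411569)/8975147 = (-1196655/1221289 + 4411569)*(1/8975147) = (5387799495786/1221289)*(1/8975147) = 5387799495786/10961248304483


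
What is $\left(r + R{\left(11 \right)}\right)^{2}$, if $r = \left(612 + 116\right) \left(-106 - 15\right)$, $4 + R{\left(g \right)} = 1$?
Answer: $7760024281$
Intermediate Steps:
$R{\left(g \right)} = -3$ ($R{\left(g \right)} = -4 + 1 = -3$)
$r = -88088$ ($r = 728 \left(-121\right) = -88088$)
$\left(r + R{\left(11 \right)}\right)^{2} = \left(-88088 - 3\right)^{2} = \left(-88091\right)^{2} = 7760024281$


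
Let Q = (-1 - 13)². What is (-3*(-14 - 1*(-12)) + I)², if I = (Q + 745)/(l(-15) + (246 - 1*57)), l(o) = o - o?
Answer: 4305625/35721 ≈ 120.53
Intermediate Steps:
l(o) = 0
Q = 196 (Q = (-14)² = 196)
I = 941/189 (I = (196 + 745)/(0 + (246 - 1*57)) = 941/(0 + (246 - 57)) = 941/(0 + 189) = 941/189 ≈ 4.9788)
(-3*(-14 - 1*(-12)) + I)² = (-3*(-14 - 1*(-12)) + 941/189)² = (-3*(-14 + 12) + 941/189)² = (-3*(-2) + 941/189)² = (6 + 941/189)² = (2075/189)² = 4305625/35721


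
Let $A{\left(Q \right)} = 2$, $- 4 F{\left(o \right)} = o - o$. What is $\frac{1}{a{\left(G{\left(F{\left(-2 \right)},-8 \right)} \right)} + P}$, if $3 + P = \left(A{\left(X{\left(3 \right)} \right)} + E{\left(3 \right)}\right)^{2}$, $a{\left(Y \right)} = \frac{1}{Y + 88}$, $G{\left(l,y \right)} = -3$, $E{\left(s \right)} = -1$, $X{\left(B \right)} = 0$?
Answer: $- \frac{85}{169} \approx -0.50296$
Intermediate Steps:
$F{\left(o \right)} = 0$ ($F{\left(o \right)} = - \frac{o - o}{4} = \left(- \frac{1}{4}\right) 0 = 0$)
$a{\left(Y \right)} = \frac{1}{88 + Y}$
$P = -2$ ($P = -3 + \left(2 - 1\right)^{2} = -3 + 1^{2} = -3 + 1 = -2$)
$\frac{1}{a{\left(G{\left(F{\left(-2 \right)},-8 \right)} \right)} + P} = \frac{1}{\frac{1}{88 - 3} - 2} = \frac{1}{\frac{1}{85} - 2} = \frac{1}{- \frac{169}{85}} = - \frac{85}{169}$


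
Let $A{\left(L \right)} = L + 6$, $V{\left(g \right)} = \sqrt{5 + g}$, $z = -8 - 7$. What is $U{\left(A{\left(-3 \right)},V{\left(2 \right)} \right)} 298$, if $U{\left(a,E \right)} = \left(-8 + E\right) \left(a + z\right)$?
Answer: $28608 - 3576 \sqrt{7} \approx 19147.0$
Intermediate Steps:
$z = -15$ ($z = -8 - 7 = -15$)
$A{\left(L \right)} = 6 + L$
$U{\left(a,E \right)} = \left(-15 + a\right) \left(-8 + E\right)$ ($U{\left(a,E \right)} = \left(-8 + E\right) \left(a - 15\right) = \left(-8 + E\right) \left(-15 + a\right) = \left(-15 + a\right) \left(-8 + E\right)$)
$U{\left(A{\left(-3 \right)},V{\left(2 \right)} \right)} 298 = \left(120 - 15 \sqrt{5 + 2} - 8 \left(6 - 3\right) + \sqrt{5 + 2} \left(6 - 3\right)\right) 298 = \left(120 - 15 \sqrt{7} - 24 + \sqrt{7} \cdot 3\right) 298 = \left(120 - 15 \sqrt{7} - 24 + 3 \sqrt{7}\right) 298 = \left(96 - 12 \sqrt{7}\right) 298 = 28608 - 3576 \sqrt{7}$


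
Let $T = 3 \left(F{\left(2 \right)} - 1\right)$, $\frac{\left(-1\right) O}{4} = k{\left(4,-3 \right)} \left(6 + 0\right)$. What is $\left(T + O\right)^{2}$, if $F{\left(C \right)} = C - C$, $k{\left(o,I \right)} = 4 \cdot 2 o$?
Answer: $594441$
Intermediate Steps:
$k{\left(o,I \right)} = 8 o$
$F{\left(C \right)} = 0$
$O = -768$ ($O = - 4 \cdot 8 \cdot 4 \left(6 + 0\right) = - 4 \cdot 32 \cdot 6 = \left(-4\right) 192 = -768$)
$T = -3$ ($T = 3 \left(0 - 1\right) = 3 \left(-1\right) = -3$)
$\left(T + O\right)^{2} = \left(-3 - 768\right)^{2} = \left(-771\right)^{2} = 594441$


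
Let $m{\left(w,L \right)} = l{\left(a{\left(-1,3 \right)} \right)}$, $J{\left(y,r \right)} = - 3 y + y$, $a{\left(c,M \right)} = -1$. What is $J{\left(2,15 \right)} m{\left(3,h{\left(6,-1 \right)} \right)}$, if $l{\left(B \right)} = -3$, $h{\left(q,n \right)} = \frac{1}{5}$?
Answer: $12$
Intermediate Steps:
$h{\left(q,n \right)} = \frac{1}{5}$
$J{\left(y,r \right)} = - 2 y$
$m{\left(w,L \right)} = -3$
$J{\left(2,15 \right)} m{\left(3,h{\left(6,-1 \right)} \right)} = \left(-2\right) 2 \left(-3\right) = \left(-4\right) \left(-3\right) = 12$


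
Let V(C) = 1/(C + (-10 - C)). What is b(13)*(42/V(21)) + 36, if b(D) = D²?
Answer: -70944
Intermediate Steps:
V(C) = -⅒ (V(C) = 1/(-10) = -⅒)
b(13)*(42/V(21)) + 36 = 13²*(42/(-⅒)) + 36 = 169*(42*(-10)) + 36 = 169*(-420) + 36 = -70980 + 36 = -70944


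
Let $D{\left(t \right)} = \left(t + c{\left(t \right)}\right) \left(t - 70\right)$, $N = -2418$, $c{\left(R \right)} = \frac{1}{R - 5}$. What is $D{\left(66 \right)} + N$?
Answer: $- \frac{163606}{61} \approx -2682.1$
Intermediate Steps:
$c{\left(R \right)} = \frac{1}{-5 + R}$
$D{\left(t \right)} = \left(-70 + t\right) \left(t + \frac{1}{-5 + t}\right)$ ($D{\left(t \right)} = \left(t + \frac{1}{-5 + t}\right) \left(t - 70\right) = \left(t + \frac{1}{-5 + t}\right) \left(-70 + t\right) = \left(-70 + t\right) \left(t + \frac{1}{-5 + t}\right)$)
$D{\left(66 \right)} + N = \frac{-70 + 66 + 66 \left(-70 + 66\right) \left(-5 + 66\right)}{-5 + 66} - 2418 = \frac{-70 + 66 + 66 \left(-4\right) 61}{61} - 2418 = \frac{-70 + 66 - 16104}{61} - 2418 = \frac{1}{61} \left(-16108\right) - 2418 = - \frac{16108}{61} - 2418 = - \frac{163606}{61}$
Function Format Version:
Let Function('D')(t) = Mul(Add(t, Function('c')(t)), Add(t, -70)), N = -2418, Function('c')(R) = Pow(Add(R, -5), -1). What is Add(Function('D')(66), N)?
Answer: Rational(-163606, 61) ≈ -2682.1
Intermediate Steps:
Function('c')(R) = Pow(Add(-5, R), -1)
Function('D')(t) = Mul(Add(-70, t), Add(t, Pow(Add(-5, t), -1))) (Function('D')(t) = Mul(Add(t, Pow(Add(-5, t), -1)), Add(t, -70)) = Mul(Add(t, Pow(Add(-5, t), -1)), Add(-70, t)) = Mul(Add(-70, t), Add(t, Pow(Add(-5, t), -1))))
Add(Function('D')(66), N) = Add(Mul(Pow(Add(-5, 66), -1), Add(-70, 66, Mul(66, Add(-70, 66), Add(-5, 66)))), -2418) = Add(Mul(Pow(61, -1), Add(-70, 66, Mul(66, -4, 61))), -2418) = Add(Mul(Rational(1, 61), Add(-70, 66, -16104)), -2418) = Add(Mul(Rational(1, 61), -16108), -2418) = Add(Rational(-16108, 61), -2418) = Rational(-163606, 61)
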